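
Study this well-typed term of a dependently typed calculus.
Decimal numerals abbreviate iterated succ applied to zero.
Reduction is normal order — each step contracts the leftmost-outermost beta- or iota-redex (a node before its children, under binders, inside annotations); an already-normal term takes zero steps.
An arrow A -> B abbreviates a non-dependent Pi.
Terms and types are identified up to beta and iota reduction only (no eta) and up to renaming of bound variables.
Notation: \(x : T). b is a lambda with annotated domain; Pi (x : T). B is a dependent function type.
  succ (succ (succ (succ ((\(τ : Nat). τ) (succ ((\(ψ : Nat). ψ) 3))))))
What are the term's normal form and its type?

reduced normal form:
  8
inferred type:
  Nat
observation: normalization takes exactly 2 steps under the normal-order strategy.


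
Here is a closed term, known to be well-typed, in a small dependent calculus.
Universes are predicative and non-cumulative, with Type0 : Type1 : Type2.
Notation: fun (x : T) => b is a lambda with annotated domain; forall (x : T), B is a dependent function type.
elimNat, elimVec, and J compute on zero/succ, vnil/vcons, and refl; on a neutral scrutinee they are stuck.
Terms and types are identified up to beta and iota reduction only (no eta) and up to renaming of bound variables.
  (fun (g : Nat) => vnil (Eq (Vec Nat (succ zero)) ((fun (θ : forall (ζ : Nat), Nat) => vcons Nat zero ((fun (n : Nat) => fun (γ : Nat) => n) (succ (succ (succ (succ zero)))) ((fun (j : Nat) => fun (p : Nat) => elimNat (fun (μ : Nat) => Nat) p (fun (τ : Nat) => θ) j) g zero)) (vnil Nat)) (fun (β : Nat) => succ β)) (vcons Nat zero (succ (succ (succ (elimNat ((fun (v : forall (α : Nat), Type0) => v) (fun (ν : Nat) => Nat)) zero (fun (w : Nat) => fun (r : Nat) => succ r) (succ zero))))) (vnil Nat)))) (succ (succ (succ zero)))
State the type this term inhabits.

type:
  Vec (Eq (Vec Nat (succ zero)) (vcons Nat zero (succ (succ (succ (succ zero)))) (vnil Nat)) (vcons Nat zero (succ (succ (succ (succ zero)))) (vnil Nat))) zero


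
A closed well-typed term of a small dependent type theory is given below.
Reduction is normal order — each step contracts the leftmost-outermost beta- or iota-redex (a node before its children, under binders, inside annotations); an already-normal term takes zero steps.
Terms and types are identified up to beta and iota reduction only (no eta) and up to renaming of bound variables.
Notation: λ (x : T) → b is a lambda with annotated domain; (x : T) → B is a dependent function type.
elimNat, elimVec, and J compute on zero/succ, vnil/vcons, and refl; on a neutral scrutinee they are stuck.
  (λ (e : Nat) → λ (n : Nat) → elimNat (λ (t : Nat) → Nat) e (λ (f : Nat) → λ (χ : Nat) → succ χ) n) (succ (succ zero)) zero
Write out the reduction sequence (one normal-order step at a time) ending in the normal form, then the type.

reduction (normal order):
  (λ (e : Nat) → λ (n : Nat) → elimNat (λ (t : Nat) → Nat) e (λ (f : Nat) → λ (χ : Nat) → succ χ) n) (succ (succ zero)) zero
  ~> (λ (e : Nat) → elimNat (λ (n : Nat) → Nat) (succ (succ zero)) (λ (t : Nat) → λ (f : Nat) → succ f) e) zero
  ~> elimNat (λ (e : Nat) → Nat) (succ (succ zero)) (λ (n : Nat) → λ (t : Nat) → succ t) zero
  ~> succ (succ zero)
type:
  Nat


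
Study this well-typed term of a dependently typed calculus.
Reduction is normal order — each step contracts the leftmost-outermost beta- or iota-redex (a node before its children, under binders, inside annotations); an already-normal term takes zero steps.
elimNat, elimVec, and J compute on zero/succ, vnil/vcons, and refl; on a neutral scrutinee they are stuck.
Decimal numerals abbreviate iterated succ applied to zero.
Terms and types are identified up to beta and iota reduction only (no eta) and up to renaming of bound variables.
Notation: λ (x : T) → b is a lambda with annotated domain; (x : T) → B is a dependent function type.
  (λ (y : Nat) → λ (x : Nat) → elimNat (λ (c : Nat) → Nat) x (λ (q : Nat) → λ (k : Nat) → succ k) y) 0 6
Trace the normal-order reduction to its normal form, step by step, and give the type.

reduction (normal order):
  (λ (y : Nat) → λ (x : Nat) → elimNat (λ (c : Nat) → Nat) x (λ (q : Nat) → λ (k : Nat) → succ k) y) 0 6
  ~> (λ (y : Nat) → elimNat (λ (x : Nat) → Nat) y (λ (c : Nat) → λ (q : Nat) → succ q) 0) 6
  ~> elimNat (λ (y : Nat) → Nat) 6 (λ (x : Nat) → λ (c : Nat) → succ c) 0
  ~> 6
inferred type:
  Nat


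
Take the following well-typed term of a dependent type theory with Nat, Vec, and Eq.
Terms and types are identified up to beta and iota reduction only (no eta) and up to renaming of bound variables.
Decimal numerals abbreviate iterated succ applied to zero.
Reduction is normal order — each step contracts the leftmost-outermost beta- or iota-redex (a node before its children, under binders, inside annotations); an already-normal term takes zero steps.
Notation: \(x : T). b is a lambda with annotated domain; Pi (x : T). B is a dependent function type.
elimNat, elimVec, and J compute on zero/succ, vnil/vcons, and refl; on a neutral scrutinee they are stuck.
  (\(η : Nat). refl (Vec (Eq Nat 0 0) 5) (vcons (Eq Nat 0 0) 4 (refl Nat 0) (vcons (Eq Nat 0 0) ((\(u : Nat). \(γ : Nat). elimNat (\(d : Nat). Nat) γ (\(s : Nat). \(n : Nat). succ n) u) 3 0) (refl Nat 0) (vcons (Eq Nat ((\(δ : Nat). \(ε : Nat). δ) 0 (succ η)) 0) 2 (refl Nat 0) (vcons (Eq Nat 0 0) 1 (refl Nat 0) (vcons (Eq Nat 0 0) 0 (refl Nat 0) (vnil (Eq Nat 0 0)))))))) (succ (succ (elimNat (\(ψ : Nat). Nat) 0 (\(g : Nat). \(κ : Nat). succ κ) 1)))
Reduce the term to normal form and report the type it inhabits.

normal form:
  refl (Vec (Eq Nat 0 0) 5) (vcons (Eq Nat 0 0) 4 (refl Nat 0) (vcons (Eq Nat 0 0) 3 (refl Nat 0) (vcons (Eq Nat 0 0) 2 (refl Nat 0) (vcons (Eq Nat 0 0) 1 (refl Nat 0) (vcons (Eq Nat 0 0) 0 (refl Nat 0) (vnil (Eq Nat 0 0)))))))
the term's type:
  Eq (Vec (Eq Nat 0 0) 5) (vcons (Eq Nat 0 0) 4 (refl Nat 0) (vcons (Eq Nat 0 0) 3 (refl Nat 0) (vcons (Eq Nat 0 0) 2 (refl Nat 0) (vcons (Eq Nat 0 0) 1 (refl Nat 0) (vcons (Eq Nat 0 0) 0 (refl Nat 0) (vnil (Eq Nat 0 0))))))) (vcons (Eq Nat 0 0) 4 (refl Nat 0) (vcons (Eq Nat 0 0) 3 (refl Nat 0) (vcons (Eq Nat 0 0) 2 (refl Nat 0) (vcons (Eq Nat 0 0) 1 (refl Nat 0) (vcons (Eq Nat 0 0) 0 (refl Nat 0) (vnil (Eq Nat 0 0)))))))
observation: reduction starts at a beta-redex, and 15 normal-order steps reach the normal form.


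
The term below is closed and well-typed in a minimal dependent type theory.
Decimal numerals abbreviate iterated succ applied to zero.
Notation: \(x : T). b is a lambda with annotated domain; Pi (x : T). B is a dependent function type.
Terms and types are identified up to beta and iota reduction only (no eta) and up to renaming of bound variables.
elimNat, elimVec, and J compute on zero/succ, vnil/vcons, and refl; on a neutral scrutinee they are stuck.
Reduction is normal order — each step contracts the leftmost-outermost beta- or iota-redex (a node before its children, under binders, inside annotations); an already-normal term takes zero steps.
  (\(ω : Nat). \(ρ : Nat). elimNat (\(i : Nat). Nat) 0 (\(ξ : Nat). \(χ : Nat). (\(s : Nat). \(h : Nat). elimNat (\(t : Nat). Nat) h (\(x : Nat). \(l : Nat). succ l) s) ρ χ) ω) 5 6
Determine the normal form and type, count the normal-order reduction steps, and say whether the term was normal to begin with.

normal form:
  30
type:
  Nat
normal-order step count: 123
started in normal form: no
first contracted redex: a beta-redex


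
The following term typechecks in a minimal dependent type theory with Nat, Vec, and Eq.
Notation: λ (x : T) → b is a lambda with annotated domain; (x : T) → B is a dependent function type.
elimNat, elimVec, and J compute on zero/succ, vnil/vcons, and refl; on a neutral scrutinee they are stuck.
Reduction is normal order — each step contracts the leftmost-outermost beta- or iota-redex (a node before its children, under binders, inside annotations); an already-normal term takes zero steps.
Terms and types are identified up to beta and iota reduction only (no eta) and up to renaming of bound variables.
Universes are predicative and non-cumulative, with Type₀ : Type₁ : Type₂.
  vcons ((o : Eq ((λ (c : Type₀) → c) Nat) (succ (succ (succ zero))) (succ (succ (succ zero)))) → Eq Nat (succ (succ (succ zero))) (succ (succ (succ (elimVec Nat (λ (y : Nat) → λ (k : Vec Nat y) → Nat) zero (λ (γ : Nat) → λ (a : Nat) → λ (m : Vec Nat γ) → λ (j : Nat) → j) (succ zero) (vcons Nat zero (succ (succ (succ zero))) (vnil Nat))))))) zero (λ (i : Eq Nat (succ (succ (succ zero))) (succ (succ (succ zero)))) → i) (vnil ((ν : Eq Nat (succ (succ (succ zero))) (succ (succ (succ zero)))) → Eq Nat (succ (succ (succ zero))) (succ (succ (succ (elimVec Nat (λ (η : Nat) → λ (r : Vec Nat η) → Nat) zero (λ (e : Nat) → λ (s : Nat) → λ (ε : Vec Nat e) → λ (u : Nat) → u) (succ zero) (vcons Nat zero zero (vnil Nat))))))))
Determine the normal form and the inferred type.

reduced normal form:
  vcons ((o : Eq Nat (succ (succ (succ zero))) (succ (succ (succ zero)))) → Eq Nat (succ (succ (succ zero))) (succ (succ (succ zero)))) zero (λ (c : Eq Nat (succ (succ (succ zero))) (succ (succ (succ zero)))) → c) (vnil ((y : Eq Nat (succ (succ (succ zero))) (succ (succ (succ zero)))) → Eq Nat (succ (succ (succ zero))) (succ (succ (succ zero)))))
the term's type:
  Vec ((o : Eq Nat (succ (succ (succ zero))) (succ (succ (succ zero)))) → Eq Nat (succ (succ (succ zero))) (succ (succ (succ zero)))) (succ zero)
observation: reduction starts at a beta-redex, and 13 normal-order steps reach the normal form.


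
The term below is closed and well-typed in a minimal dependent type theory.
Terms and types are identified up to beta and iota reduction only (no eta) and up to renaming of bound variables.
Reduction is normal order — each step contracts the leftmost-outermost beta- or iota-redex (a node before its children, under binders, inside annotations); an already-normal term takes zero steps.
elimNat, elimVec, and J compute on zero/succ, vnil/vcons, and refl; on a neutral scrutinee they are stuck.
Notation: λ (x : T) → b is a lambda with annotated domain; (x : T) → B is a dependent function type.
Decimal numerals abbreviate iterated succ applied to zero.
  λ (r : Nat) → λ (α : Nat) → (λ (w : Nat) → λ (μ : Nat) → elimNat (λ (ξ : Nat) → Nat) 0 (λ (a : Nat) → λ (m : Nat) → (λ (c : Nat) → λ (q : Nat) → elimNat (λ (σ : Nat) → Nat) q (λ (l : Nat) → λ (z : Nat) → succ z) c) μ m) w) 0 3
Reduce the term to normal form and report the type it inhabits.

resulting normal form:
  λ (r : Nat) → λ (α : Nat) → 0
inferred type:
  (r : Nat) → (α : Nat) → Nat


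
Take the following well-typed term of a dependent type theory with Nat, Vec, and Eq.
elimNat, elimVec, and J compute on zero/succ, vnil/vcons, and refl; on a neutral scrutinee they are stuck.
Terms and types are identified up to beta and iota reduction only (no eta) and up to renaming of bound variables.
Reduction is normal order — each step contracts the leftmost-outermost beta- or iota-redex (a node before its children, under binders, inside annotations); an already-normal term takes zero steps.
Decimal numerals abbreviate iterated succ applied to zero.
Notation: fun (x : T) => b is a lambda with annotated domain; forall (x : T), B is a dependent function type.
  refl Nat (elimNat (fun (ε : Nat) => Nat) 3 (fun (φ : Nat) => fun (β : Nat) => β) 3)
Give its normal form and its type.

resulting normal form:
  refl Nat 3
type:
  Eq Nat 3 3


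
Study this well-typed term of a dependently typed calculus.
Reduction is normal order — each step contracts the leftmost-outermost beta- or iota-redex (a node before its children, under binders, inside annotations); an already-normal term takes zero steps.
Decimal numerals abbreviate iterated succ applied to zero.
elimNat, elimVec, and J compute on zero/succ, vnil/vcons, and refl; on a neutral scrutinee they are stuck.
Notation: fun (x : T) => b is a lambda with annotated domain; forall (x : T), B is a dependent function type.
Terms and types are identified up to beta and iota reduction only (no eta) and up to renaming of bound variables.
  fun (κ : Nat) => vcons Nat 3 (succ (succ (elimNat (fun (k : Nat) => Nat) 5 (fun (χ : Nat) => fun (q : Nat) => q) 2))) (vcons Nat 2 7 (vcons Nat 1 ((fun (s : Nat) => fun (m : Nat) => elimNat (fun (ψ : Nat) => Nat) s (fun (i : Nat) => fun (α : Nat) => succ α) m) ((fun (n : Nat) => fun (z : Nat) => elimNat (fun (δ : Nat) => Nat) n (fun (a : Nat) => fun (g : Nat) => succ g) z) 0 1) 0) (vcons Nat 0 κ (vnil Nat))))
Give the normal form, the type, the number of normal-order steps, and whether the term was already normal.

resulting normal form:
  fun (κ : Nat) => vcons Nat 3 7 (vcons Nat 2 7 (vcons Nat 1 1 (vcons Nat 0 κ (vnil Nat))))
inferred type:
  forall (κ : Nat), Vec Nat 4
normal-order step count: 16
already normal: no
first redex: an elimNat iota-redex


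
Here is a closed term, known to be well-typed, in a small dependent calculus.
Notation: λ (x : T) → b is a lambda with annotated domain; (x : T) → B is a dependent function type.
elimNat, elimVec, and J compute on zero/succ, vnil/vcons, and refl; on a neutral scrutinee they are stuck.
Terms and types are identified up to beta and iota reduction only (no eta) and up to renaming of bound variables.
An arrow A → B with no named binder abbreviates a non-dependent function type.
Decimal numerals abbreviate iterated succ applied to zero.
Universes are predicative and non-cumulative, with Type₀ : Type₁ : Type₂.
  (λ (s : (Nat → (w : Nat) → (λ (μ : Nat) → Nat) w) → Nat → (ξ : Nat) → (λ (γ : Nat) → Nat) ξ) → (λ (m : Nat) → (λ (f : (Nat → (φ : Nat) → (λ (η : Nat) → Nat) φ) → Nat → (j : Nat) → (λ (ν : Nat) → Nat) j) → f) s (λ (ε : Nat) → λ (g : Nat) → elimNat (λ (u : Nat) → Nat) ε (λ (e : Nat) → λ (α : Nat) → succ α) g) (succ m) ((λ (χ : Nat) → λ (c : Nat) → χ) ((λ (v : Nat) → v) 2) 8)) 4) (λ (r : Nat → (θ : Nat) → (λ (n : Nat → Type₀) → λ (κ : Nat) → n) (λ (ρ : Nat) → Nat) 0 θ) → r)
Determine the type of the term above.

the term's type:
  Nat


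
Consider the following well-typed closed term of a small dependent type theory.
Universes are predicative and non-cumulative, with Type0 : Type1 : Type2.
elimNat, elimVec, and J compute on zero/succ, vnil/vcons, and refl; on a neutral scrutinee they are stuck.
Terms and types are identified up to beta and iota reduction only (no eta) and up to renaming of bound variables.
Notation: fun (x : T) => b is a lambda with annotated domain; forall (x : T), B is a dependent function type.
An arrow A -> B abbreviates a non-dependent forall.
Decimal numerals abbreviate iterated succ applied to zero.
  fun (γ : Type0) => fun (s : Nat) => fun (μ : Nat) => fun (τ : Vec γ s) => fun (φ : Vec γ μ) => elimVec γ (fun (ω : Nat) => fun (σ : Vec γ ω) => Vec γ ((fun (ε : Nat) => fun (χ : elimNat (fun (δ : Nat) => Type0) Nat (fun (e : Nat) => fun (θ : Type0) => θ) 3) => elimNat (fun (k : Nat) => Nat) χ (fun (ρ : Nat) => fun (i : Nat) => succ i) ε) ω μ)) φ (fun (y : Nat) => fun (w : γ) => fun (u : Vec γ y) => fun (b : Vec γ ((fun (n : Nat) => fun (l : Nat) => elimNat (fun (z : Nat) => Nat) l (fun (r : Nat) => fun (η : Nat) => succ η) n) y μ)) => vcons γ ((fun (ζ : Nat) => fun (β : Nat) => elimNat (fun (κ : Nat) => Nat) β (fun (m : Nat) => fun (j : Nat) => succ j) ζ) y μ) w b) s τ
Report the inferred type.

type:
  forall (γ : Type0), forall (s : Nat), forall (μ : Nat), Vec γ s -> Vec γ μ -> Vec γ (elimNat (fun (τ : Nat) => Nat) μ (fun (φ : Nat) => fun (ω : Nat) => succ ω) s)


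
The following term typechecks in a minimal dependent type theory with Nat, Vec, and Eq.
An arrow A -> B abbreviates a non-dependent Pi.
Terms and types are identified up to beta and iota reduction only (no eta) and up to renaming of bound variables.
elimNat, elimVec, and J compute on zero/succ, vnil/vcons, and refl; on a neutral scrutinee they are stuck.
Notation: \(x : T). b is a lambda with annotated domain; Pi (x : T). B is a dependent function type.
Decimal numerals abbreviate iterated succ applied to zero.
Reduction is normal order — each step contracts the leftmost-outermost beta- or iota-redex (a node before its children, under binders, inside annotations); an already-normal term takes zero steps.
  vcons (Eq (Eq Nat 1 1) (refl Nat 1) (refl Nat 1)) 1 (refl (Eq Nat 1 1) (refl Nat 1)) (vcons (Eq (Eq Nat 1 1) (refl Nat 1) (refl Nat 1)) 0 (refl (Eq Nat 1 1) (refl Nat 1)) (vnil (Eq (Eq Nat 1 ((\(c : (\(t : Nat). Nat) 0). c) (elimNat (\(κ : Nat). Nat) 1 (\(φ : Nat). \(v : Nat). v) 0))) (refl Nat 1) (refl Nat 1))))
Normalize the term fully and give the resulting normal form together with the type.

resulting normal form:
  vcons (Eq (Eq Nat 1 1) (refl Nat 1) (refl Nat 1)) 1 (refl (Eq Nat 1 1) (refl Nat 1)) (vcons (Eq (Eq Nat 1 1) (refl Nat 1) (refl Nat 1)) 0 (refl (Eq Nat 1 1) (refl Nat 1)) (vnil (Eq (Eq Nat 1 1) (refl Nat 1) (refl Nat 1))))
the term's type:
  Vec (Eq (Eq Nat 1 1) (refl Nat 1) (refl Nat 1)) 2


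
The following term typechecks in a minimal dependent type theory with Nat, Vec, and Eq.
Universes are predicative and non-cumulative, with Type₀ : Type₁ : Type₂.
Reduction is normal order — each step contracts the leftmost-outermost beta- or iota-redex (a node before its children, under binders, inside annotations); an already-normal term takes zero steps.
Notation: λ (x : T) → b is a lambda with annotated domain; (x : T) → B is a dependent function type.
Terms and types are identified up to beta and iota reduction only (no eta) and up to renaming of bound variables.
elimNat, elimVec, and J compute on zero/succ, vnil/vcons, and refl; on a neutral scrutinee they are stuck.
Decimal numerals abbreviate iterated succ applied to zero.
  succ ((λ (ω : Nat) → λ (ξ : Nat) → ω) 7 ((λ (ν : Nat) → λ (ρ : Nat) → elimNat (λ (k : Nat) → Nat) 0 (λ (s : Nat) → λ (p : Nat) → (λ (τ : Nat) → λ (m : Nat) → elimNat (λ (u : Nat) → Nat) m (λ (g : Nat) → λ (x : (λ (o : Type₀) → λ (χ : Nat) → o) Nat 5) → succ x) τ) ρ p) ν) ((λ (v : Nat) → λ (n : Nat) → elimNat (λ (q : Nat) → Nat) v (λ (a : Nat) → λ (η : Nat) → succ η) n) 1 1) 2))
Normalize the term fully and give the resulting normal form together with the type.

reduced normal form:
  8
type:
  Nat
observation: the leftmost-outermost redex is a beta-redex, and normalization takes 2 steps.


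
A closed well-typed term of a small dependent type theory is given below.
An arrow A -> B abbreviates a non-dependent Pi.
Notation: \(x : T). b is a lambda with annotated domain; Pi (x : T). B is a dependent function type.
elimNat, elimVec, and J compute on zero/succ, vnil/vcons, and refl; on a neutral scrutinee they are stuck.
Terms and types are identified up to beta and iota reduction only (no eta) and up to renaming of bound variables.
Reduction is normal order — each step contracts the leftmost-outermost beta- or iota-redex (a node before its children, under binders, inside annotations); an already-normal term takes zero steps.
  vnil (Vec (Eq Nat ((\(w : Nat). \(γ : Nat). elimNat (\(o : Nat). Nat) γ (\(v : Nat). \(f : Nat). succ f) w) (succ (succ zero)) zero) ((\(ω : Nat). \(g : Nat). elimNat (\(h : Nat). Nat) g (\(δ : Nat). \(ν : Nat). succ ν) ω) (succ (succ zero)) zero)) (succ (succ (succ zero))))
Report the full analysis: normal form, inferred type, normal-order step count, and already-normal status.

normal form:
  vnil (Vec (Eq Nat (succ (succ zero)) (succ (succ zero))) (succ (succ (succ zero))))
inferred type:
  Vec (Vec (Eq Nat (succ (succ zero)) (succ (succ zero))) (succ (succ (succ zero)))) zero
reduction steps (normal order): 18
started in normal form: no
first contracted redex: a beta-redex


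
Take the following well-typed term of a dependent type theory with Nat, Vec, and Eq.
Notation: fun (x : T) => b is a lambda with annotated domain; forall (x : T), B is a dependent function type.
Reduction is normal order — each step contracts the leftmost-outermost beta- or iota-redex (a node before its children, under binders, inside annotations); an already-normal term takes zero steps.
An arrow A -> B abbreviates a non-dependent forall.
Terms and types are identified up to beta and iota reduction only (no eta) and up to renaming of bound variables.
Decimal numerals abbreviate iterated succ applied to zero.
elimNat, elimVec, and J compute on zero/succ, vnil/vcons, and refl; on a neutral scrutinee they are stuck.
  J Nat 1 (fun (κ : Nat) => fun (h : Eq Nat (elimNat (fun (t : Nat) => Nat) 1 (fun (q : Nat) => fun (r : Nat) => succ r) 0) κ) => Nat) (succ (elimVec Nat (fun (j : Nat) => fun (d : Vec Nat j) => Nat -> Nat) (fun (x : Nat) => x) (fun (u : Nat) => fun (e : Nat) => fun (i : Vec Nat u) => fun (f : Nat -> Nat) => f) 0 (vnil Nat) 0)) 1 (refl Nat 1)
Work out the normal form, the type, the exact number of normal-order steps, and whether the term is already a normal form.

normal form:
  1
the term's type:
  Nat
normal-order step count: 3
term was already normal: no
first redex: a J iota-redex


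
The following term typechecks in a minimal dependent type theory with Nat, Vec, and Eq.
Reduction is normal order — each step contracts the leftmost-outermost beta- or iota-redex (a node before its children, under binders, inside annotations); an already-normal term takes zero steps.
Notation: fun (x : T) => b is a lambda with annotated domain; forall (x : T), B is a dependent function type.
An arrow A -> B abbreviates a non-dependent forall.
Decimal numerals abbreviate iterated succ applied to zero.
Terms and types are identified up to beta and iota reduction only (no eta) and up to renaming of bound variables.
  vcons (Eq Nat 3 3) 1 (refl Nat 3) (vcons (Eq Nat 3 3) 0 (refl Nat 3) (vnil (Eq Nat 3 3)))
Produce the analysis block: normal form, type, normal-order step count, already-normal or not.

resulting normal form:
  vcons (Eq Nat 3 3) 1 (refl Nat 3) (vcons (Eq Nat 3 3) 0 (refl Nat 3) (vnil (Eq Nat 3 3)))
inferred type:
  Vec (Eq Nat 3 3) 2
reduction steps (normal order): 0
term was already normal: yes


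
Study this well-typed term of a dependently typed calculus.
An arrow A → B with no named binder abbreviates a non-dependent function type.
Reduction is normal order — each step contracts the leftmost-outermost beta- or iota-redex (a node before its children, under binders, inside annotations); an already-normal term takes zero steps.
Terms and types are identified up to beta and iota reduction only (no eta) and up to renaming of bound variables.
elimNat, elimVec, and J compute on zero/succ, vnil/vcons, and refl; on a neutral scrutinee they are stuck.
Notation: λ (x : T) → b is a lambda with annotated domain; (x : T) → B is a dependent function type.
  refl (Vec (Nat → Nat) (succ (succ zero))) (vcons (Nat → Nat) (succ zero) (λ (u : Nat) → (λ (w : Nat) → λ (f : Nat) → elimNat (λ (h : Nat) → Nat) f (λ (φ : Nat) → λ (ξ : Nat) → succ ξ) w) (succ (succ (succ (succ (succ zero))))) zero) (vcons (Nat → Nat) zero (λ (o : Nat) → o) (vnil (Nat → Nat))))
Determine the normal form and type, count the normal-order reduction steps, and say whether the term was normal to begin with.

normal form:
  refl (Vec (Nat → Nat) (succ (succ zero))) (vcons (Nat → Nat) (succ zero) (λ (u : Nat) → succ (succ (succ (succ (succ zero))))) (vcons (Nat → Nat) zero (λ (w : Nat) → w) (vnil (Nat → Nat))))
the term's type:
  Eq (Vec (Nat → Nat) (succ (succ zero))) (vcons (Nat → Nat) (succ zero) (λ (u : Nat) → succ (succ (succ (succ (succ zero))))) (vcons (Nat → Nat) zero (λ (w : Nat) → w) (vnil (Nat → Nat)))) (vcons (Nat → Nat) (succ zero) (λ (f : Nat) → succ (succ (succ (succ (succ zero))))) (vcons (Nat → Nat) zero (λ (h : Nat) → h) (vnil (Nat → Nat))))
reduction steps (normal order): 18
already normal: no
first redex: a beta-redex


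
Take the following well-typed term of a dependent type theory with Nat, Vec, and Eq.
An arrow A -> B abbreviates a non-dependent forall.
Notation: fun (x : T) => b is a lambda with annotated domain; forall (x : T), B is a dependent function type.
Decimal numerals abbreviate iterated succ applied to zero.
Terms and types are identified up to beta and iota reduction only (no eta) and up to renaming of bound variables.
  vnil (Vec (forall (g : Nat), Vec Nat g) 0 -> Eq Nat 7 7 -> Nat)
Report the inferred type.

the term's type:
  Vec (Vec (forall (g : Nat), Vec Nat g) 0 -> Eq Nat 7 7 -> Nat) 0


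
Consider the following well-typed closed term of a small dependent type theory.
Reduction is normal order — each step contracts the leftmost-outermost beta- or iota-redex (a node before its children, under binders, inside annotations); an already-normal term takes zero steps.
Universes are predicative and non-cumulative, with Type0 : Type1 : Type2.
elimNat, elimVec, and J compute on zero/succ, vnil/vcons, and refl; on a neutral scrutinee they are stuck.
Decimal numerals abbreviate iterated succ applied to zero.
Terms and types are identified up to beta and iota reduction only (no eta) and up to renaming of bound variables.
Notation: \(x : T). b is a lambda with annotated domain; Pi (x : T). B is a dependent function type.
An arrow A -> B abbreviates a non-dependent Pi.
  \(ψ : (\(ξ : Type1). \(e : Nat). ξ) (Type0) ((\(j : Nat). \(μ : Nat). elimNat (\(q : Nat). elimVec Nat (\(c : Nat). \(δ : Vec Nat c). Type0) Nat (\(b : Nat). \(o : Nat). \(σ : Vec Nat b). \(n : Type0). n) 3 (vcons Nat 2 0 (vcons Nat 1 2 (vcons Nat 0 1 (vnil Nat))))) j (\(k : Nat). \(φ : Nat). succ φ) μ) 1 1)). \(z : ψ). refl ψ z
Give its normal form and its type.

reduced normal form:
  \(ψ : Type0). \(ξ : ψ). refl ψ ξ
the term's type:
  Pi (ψ : Type0). Pi (ξ : ψ). Eq ψ ξ ξ


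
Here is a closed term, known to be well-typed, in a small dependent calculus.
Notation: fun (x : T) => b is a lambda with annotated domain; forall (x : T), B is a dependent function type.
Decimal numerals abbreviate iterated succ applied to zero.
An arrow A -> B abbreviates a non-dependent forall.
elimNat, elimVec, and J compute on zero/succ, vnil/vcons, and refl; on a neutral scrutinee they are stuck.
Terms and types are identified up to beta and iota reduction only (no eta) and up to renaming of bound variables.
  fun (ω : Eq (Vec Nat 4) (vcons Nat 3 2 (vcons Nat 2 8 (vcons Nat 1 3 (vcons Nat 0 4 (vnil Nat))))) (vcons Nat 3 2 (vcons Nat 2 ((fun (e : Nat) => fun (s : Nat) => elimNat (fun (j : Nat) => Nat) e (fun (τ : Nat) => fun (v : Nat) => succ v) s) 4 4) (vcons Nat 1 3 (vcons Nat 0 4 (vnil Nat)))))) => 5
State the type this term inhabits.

type:
  Eq (Vec Nat 4) (vcons Nat 3 2 (vcons Nat 2 8 (vcons Nat 1 3 (vcons Nat 0 4 (vnil Nat))))) (vcons Nat 3 2 (vcons Nat 2 8 (vcons Nat 1 3 (vcons Nat 0 4 (vnil Nat))))) -> Nat


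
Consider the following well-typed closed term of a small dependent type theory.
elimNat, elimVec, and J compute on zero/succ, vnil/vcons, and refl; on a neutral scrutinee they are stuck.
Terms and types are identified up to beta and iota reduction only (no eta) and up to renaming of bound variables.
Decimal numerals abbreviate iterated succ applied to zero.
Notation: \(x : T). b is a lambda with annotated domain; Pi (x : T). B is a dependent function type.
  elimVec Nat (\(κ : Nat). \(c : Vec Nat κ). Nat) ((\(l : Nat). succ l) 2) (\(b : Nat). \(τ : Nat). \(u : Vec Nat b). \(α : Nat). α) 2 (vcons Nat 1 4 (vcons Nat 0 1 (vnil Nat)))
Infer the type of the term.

inferred type:
  Nat


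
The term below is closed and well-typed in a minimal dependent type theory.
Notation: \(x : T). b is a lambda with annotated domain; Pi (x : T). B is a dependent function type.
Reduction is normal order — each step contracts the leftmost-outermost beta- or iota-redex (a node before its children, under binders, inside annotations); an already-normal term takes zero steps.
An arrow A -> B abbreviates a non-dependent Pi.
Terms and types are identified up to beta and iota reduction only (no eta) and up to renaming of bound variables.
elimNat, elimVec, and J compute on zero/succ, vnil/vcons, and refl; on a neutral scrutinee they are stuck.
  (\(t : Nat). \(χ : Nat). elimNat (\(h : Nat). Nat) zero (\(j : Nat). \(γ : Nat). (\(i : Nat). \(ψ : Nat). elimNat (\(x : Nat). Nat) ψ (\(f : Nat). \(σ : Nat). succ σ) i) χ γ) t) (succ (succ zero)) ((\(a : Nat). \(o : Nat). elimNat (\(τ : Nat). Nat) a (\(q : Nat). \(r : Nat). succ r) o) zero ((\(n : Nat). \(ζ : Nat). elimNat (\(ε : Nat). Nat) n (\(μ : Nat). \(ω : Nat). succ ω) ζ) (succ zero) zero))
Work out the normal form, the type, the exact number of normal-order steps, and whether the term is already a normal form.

reduced normal form:
  succ (succ zero)
type:
  Nat
steps to reach normal form (normal order): 39
term was already normal: no
first contracted redex: a beta-redex


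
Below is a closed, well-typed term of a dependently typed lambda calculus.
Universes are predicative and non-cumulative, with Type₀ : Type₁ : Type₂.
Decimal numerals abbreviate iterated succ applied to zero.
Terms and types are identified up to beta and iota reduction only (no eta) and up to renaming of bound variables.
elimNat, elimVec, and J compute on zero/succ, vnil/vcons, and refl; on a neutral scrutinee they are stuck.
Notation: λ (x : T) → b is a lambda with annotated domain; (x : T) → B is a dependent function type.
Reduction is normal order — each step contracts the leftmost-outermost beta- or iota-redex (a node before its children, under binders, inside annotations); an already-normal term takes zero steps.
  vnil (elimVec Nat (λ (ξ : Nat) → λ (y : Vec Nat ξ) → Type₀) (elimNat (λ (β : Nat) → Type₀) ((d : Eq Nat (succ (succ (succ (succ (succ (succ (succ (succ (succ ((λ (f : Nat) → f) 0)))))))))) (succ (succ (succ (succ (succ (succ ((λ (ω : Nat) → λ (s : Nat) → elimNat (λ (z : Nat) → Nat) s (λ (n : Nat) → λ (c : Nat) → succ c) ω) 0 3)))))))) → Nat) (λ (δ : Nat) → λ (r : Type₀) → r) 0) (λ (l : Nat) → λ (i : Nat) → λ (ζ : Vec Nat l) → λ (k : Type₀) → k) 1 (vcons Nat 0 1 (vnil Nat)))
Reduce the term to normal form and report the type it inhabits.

normal form:
  vnil ((ξ : Eq Nat 9 9) → Nat)
type:
  Vec ((ξ : Eq Nat 9 9) → Nat) 0
observation: the term reaches its normal form after 11 normal-order steps.


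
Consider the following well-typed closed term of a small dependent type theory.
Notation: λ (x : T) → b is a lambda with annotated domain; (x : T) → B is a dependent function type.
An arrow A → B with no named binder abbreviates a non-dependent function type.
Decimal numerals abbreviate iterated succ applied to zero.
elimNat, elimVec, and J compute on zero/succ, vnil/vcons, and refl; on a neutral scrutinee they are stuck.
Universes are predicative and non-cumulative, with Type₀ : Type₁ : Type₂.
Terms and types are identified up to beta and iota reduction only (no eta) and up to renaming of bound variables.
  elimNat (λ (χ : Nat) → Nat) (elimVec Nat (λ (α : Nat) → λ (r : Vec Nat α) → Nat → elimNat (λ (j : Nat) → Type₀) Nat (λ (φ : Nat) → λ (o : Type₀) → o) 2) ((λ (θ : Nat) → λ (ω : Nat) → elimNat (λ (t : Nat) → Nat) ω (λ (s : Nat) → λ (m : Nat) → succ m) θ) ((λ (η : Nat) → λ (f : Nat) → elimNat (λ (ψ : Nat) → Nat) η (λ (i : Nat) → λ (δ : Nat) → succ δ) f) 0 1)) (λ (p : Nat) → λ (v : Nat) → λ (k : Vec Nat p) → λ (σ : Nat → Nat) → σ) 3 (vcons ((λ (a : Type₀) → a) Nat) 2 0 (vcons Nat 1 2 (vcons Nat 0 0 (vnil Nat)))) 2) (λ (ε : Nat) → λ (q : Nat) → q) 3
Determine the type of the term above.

inferred type:
  Nat


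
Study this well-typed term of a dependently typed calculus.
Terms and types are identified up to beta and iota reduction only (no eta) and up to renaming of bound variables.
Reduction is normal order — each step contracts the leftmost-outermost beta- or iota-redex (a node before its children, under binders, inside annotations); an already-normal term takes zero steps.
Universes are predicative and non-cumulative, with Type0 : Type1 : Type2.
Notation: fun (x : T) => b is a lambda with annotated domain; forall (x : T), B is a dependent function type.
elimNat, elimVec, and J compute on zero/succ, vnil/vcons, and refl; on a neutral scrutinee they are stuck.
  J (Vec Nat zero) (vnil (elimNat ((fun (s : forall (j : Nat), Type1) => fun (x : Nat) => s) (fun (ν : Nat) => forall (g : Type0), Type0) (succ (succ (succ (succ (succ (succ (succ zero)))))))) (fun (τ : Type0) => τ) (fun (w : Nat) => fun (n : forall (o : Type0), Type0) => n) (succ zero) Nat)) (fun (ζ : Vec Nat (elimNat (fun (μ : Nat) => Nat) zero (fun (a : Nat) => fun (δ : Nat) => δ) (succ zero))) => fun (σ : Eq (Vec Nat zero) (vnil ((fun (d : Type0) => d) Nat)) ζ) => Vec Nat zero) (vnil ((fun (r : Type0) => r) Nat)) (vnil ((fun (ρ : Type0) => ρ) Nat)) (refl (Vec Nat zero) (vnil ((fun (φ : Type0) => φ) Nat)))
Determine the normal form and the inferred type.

resulting normal form:
  vnil Nat
type:
  Vec Nat zero


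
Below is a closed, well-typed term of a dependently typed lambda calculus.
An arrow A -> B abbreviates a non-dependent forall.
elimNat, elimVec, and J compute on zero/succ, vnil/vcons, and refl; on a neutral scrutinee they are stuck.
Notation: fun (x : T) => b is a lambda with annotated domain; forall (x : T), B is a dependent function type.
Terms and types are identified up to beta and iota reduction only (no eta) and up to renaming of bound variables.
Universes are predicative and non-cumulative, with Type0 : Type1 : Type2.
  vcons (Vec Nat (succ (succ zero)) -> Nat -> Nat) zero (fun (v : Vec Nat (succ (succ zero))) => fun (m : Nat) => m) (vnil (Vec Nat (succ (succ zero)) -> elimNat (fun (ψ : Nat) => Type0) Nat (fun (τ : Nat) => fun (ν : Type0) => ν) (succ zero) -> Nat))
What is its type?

type:
  Vec (Vec Nat (succ (succ zero)) -> Nat -> Nat) (succ zero)


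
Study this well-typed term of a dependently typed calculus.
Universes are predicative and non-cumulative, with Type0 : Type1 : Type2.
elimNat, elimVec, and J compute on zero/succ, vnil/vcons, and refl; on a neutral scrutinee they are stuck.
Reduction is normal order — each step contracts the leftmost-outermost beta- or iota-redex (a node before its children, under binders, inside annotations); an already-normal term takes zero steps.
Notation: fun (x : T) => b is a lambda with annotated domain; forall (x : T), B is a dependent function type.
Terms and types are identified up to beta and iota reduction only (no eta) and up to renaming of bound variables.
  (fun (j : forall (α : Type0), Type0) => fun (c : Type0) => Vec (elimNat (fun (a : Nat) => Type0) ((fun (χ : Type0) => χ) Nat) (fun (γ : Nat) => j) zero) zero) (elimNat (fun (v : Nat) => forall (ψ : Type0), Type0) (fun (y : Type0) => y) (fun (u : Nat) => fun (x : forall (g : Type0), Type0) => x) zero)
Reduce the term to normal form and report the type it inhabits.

resulting normal form:
  fun (j : Type0) => Vec Nat zero
the term's type:
  forall (j : Type0), Type0


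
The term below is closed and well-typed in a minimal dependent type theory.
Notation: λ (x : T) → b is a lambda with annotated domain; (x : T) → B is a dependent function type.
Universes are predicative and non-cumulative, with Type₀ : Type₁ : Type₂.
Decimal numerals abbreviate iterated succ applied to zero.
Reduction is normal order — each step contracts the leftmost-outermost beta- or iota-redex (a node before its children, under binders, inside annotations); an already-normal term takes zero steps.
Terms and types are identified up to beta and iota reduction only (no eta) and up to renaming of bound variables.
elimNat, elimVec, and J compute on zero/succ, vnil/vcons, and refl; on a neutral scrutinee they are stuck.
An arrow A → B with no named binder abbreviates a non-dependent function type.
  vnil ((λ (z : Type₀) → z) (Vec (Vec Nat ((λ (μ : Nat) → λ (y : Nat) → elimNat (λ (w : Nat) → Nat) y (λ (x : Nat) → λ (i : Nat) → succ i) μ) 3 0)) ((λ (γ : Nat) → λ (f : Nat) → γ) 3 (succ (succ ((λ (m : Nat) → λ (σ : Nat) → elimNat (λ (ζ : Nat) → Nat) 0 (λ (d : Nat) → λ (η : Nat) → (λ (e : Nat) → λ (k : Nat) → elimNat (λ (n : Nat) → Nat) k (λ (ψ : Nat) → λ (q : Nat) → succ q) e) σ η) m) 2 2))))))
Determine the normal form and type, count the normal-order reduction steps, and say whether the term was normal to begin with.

resulting normal form:
  vnil (Vec (Vec Nat 3) 3)
type:
  Vec (Vec (Vec Nat 3) 3) 0
steps to reach normal form (normal order): 15
already normal: no
first contracted redex: a beta-redex


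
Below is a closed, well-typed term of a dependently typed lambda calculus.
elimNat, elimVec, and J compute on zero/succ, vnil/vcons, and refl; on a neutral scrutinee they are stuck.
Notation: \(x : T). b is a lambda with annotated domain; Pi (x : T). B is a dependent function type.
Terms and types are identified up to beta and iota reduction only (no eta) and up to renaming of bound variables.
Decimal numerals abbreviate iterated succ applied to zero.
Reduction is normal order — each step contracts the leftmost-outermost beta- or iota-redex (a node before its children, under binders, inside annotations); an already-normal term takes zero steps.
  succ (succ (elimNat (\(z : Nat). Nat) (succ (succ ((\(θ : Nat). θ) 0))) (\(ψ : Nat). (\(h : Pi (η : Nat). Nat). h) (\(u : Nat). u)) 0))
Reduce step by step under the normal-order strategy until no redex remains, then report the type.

reduction (normal order):
  succ (succ (elimNat (\(z : Nat). Nat) (succ (succ ((\(θ : Nat). θ) 0))) (\(ψ : Nat). (\(h : Pi (η : Nat). Nat). h) (\(u : Nat). u)) 0))
  ~> succ (succ (succ (succ ((\(z : Nat). z) 0))))
  ~> 4
the term's type:
  Nat


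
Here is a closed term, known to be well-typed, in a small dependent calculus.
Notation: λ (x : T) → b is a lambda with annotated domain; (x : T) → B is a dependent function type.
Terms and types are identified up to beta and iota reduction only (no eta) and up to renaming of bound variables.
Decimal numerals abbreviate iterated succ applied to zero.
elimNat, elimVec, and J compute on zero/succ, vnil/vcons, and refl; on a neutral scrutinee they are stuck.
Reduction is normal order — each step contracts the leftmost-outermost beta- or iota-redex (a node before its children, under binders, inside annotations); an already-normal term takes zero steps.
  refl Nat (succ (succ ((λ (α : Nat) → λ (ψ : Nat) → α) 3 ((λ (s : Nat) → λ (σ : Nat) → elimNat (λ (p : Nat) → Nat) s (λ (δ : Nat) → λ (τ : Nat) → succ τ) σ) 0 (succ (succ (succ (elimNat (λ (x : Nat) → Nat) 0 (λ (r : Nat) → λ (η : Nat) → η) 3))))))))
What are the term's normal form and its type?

reduced normal form:
  refl Nat 5
type:
  Eq Nat 5 5


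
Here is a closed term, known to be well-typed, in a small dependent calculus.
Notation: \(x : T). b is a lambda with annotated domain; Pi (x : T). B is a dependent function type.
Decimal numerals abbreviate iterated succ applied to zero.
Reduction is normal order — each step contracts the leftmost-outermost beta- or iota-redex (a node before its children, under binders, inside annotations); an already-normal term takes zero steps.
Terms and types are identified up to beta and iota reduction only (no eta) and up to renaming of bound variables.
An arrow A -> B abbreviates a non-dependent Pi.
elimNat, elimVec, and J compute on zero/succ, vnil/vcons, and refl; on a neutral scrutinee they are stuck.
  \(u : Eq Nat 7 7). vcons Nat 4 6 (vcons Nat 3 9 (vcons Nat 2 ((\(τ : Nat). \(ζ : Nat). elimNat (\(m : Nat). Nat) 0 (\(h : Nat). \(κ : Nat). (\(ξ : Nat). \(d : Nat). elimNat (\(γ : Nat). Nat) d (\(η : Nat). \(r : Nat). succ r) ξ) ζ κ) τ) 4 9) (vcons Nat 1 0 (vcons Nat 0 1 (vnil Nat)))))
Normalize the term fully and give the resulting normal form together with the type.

reduced normal form:
  \(u : Eq Nat 7 7). vcons Nat 4 6 (vcons Nat 3 9 (vcons Nat 2 36 (vcons Nat 1 0 (vcons Nat 0 1 (vnil Nat)))))
type:
  Eq Nat 7 7 -> Vec Nat 5
observation: normalization takes exactly 135 steps under the normal-order strategy.
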